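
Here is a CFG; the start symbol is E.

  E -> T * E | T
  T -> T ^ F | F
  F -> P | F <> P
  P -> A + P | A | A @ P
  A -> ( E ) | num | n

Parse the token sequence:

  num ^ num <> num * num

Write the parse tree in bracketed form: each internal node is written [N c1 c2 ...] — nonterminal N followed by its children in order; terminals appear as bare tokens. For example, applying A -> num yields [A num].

[E [T [T [F [P [A num]]]] ^ [F [F [P [A num]]] <> [P [A num]]]] * [E [T [F [P [A num]]]]]]

E
T * E
T ^ F * E
F ^ F * E
P ^ F * E
A ^ F * E
num ^ F * E
num ^ F <> P * E
num ^ P <> P * E
num ^ A <> P * E
num ^ num <> P * E
num ^ num <> A * E
num ^ num <> num * E
num ^ num <> num * T
num ^ num <> num * F
num ^ num <> num * P
num ^ num <> num * A
num ^ num <> num * num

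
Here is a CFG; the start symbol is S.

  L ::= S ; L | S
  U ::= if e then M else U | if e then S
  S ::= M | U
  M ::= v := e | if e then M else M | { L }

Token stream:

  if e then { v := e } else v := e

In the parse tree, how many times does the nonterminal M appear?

[S [M if e then [M { [L [S [M v := e]]] }] else [M v := e]]]

4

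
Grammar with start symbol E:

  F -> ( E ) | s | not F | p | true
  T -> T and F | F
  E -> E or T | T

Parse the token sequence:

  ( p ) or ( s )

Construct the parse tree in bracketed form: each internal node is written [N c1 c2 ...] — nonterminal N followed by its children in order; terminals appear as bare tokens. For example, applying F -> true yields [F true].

E
E or T
T or T
F or T
( E ) or T
( T ) or T
( F ) or T
( p ) or T
( p ) or F
( p ) or ( E )
( p ) or ( T )
( p ) or ( F )
( p ) or ( s )

[E [E [T [F ( [E [T [F p]]] )]]] or [T [F ( [E [T [F s]]] )]]]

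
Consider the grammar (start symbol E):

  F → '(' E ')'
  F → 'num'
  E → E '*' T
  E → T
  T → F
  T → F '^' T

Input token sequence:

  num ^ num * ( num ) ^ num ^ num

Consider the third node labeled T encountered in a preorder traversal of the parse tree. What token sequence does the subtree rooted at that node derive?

( num ) ^ num ^ num

[E [E [T [F num] ^ [T [F num]]]] * [T [F ( [E [T [F num]]] )] ^ [T [F num] ^ [T [F num]]]]]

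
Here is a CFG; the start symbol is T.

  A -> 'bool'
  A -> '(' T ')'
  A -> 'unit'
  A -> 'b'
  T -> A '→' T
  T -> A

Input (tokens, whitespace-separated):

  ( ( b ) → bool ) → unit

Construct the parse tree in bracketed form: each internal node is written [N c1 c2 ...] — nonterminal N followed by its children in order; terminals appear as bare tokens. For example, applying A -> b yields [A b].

T
A → T
( T ) → T
( A → T ) → T
( ( T ) → T ) → T
( ( A ) → T ) → T
( ( b ) → T ) → T
( ( b ) → A ) → T
( ( b ) → bool ) → T
( ( b ) → bool ) → A
( ( b ) → bool ) → unit

[T [A ( [T [A ( [T [A b]] )] → [T [A bool]]] )] → [T [A unit]]]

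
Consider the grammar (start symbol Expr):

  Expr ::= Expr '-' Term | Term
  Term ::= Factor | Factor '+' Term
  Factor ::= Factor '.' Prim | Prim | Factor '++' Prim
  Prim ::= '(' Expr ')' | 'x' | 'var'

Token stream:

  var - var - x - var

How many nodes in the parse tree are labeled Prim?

4

[Expr [Expr [Expr [Expr [Term [Factor [Prim var]]]] - [Term [Factor [Prim var]]]] - [Term [Factor [Prim x]]]] - [Term [Factor [Prim var]]]]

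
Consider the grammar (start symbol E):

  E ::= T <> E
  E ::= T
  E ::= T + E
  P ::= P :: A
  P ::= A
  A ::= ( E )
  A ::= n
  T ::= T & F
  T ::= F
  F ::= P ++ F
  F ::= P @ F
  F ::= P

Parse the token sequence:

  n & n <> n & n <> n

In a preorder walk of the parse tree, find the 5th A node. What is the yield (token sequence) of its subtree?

n

[E [T [T [F [P [A n]]]] & [F [P [A n]]]] <> [E [T [T [F [P [A n]]]] & [F [P [A n]]]] <> [E [T [F [P [A n]]]]]]]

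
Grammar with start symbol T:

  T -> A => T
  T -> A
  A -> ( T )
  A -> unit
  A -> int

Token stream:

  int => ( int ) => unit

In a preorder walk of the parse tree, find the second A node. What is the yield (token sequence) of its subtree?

[T [A int] => [T [A ( [T [A int]] )] => [T [A unit]]]]

( int )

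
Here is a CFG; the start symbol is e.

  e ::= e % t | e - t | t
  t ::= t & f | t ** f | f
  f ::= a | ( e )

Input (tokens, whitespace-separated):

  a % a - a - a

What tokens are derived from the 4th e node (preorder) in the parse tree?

[e [e [e [e [t [f a]]] % [t [f a]]] - [t [f a]]] - [t [f a]]]

a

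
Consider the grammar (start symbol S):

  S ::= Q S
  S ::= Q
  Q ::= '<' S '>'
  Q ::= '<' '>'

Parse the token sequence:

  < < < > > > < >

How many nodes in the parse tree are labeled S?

4

[S [Q < [S [Q < [S [Q < >]] >]] >] [S [Q < >]]]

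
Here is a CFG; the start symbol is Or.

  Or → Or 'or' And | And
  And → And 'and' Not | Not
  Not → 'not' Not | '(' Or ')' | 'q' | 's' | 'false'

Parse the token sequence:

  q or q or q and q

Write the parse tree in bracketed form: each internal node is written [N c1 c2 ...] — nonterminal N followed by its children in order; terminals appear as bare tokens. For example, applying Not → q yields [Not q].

Or
Or or And
Or or And or And
And or And or And
Not or And or And
q or And or And
q or Not or And
q or q or And
q or q or And and Not
q or q or Not and Not
q or q or q and Not
q or q or q and q

[Or [Or [Or [And [Not q]]] or [And [Not q]]] or [And [And [Not q]] and [Not q]]]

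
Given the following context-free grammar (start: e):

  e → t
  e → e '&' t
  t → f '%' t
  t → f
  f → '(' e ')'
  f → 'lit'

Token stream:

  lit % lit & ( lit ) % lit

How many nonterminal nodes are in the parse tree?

13

[e [e [t [f lit] % [t [f lit]]]] & [t [f ( [e [t [f lit]]] )] % [t [f lit]]]]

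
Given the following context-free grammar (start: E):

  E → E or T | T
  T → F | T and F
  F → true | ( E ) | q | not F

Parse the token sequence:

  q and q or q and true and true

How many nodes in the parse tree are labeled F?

5

[E [E [T [T [F q]] and [F q]]] or [T [T [T [F q]] and [F true]] and [F true]]]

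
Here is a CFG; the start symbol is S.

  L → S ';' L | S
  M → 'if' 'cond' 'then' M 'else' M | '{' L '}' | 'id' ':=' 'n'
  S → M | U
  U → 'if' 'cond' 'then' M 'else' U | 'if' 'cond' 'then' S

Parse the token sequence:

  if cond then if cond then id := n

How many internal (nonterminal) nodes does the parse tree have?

[S [U if cond then [S [U if cond then [S [M id := n]]]]]]

6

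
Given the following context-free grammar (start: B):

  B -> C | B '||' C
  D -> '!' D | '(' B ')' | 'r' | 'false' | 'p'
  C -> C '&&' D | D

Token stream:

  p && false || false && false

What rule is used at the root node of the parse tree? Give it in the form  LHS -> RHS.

[B [B [C [C [D p]] && [D false]]] || [C [C [D false]] && [D false]]]

B -> B '||' C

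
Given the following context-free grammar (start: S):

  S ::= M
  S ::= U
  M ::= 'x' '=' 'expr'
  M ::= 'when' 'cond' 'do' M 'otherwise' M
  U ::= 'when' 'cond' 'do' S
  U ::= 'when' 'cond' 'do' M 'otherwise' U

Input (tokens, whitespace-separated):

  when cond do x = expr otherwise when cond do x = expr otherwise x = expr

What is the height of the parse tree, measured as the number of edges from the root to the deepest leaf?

4

[S [M when cond do [M x = expr] otherwise [M when cond do [M x = expr] otherwise [M x = expr]]]]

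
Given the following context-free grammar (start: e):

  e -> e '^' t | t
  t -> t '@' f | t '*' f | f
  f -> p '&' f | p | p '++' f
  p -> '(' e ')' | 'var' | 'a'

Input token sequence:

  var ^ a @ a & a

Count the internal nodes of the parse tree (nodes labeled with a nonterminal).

13

[e [e [t [f [p var]]]] ^ [t [t [f [p a]]] @ [f [p a] & [f [p a]]]]]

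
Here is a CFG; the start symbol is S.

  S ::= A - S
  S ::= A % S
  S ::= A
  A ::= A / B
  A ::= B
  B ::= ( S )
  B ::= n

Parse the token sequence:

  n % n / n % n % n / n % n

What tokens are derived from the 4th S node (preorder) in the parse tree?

[S [A [B n]] % [S [A [A [B n]] / [B n]] % [S [A [B n]] % [S [A [A [B n]] / [B n]] % [S [A [B n]]]]]]]

n / n % n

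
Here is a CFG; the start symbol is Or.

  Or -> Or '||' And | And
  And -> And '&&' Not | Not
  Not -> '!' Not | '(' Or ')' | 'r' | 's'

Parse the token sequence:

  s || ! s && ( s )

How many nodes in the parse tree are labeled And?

[Or [Or [And [Not s]]] || [And [And [Not ! [Not s]]] && [Not ( [Or [And [Not s]]] )]]]

4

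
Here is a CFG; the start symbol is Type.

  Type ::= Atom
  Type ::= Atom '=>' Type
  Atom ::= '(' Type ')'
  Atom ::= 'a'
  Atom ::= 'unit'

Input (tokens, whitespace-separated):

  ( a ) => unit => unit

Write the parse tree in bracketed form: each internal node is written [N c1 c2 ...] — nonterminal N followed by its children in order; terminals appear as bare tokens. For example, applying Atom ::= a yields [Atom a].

Type
Atom => Type
( Type ) => Type
( Atom ) => Type
( a ) => Type
( a ) => Atom => Type
( a ) => unit => Type
( a ) => unit => Atom
( a ) => unit => unit

[Type [Atom ( [Type [Atom a]] )] => [Type [Atom unit] => [Type [Atom unit]]]]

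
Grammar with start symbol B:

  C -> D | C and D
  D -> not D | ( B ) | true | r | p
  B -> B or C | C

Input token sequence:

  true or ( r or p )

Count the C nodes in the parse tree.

4

[B [B [C [D true]]] or [C [D ( [B [B [C [D r]]] or [C [D p]]] )]]]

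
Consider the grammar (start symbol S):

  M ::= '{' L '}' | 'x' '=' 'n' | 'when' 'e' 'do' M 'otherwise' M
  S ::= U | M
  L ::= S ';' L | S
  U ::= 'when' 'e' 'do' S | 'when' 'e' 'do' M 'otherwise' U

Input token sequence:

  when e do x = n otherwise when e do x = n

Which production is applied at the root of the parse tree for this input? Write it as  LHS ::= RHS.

S ::= U

[S [U when e do [M x = n] otherwise [U when e do [S [M x = n]]]]]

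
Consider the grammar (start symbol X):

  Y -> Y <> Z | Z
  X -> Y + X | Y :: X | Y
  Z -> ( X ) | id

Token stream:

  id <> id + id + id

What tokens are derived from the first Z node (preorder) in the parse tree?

id

[X [Y [Y [Z id]] <> [Z id]] + [X [Y [Z id]] + [X [Y [Z id]]]]]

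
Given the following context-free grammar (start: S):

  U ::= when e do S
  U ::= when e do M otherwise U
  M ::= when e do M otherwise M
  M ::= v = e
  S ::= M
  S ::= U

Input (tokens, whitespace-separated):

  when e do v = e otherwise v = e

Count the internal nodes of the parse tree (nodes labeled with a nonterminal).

4

[S [M when e do [M v = e] otherwise [M v = e]]]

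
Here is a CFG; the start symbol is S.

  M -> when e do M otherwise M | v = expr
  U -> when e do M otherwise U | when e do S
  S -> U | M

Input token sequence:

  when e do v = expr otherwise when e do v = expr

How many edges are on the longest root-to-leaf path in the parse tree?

5

[S [U when e do [M v = expr] otherwise [U when e do [S [M v = expr]]]]]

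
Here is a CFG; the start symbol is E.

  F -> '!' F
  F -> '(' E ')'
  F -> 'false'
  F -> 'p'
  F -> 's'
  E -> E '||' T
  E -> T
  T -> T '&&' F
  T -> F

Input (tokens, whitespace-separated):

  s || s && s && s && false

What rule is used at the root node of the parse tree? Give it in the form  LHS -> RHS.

E -> E '||' T

[E [E [T [F s]]] || [T [T [T [T [F s]] && [F s]] && [F s]] && [F false]]]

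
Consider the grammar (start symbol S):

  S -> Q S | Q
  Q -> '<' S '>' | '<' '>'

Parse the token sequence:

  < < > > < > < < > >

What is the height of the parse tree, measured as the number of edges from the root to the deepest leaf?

[S [Q < [S [Q < >]] >] [S [Q < >] [S [Q < [S [Q < >]] >]]]]

6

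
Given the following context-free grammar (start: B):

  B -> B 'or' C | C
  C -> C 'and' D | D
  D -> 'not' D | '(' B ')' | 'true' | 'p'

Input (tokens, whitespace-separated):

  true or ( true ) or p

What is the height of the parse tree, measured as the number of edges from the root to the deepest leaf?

7

[B [B [B [C [D true]]] or [C [D ( [B [C [D true]]] )]]] or [C [D p]]]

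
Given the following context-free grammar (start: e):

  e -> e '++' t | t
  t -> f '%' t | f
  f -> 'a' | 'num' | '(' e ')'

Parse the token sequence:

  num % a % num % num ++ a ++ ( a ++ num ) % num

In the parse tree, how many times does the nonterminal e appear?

5

[e [e [e [t [f num] % [t [f a] % [t [f num] % [t [f num]]]]]] ++ [t [f a]]] ++ [t [f ( [e [e [t [f a]]] ++ [t [f num]]] )] % [t [f num]]]]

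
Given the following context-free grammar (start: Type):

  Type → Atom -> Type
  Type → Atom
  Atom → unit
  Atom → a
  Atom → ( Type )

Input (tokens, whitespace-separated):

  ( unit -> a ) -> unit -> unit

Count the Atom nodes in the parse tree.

[Type [Atom ( [Type [Atom unit] -> [Type [Atom a]]] )] -> [Type [Atom unit] -> [Type [Atom unit]]]]

5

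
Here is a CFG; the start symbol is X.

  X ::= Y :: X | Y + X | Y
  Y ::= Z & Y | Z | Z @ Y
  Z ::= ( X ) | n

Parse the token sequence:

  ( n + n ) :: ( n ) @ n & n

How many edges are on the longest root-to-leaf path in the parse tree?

7

[X [Y [Z ( [X [Y [Z n]] + [X [Y [Z n]]]] )]] :: [X [Y [Z ( [X [Y [Z n]]] )] @ [Y [Z n] & [Y [Z n]]]]]]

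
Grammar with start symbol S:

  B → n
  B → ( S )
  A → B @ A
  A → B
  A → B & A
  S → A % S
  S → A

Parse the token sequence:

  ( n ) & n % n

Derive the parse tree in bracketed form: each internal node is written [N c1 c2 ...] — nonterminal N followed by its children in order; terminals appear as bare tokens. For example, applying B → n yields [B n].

[S [A [B ( [S [A [B n]]] )] & [A [B n]]] % [S [A [B n]]]]

S
A % S
B & A % S
( S ) & A % S
( A ) & A % S
( B ) & A % S
( n ) & A % S
( n ) & B % S
( n ) & n % S
( n ) & n % A
( n ) & n % B
( n ) & n % n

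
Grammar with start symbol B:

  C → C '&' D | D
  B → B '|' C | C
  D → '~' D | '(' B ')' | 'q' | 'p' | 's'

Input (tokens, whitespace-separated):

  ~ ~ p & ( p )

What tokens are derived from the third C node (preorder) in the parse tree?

[B [C [C [D ~ [D ~ [D p]]]] & [D ( [B [C [D p]]] )]]]

p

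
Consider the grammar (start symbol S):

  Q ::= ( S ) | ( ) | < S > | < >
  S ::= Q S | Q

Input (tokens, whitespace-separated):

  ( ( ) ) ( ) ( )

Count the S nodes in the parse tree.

4

[S [Q ( [S [Q ( )]] )] [S [Q ( )] [S [Q ( )]]]]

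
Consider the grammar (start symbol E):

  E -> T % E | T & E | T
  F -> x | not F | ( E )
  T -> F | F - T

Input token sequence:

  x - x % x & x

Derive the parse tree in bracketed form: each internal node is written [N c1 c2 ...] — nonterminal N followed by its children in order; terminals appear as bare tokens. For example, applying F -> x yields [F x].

[E [T [F x] - [T [F x]]] % [E [T [F x]] & [E [T [F x]]]]]

E
T % E
F - T % E
x - T % E
x - F % E
x - x % E
x - x % T & E
x - x % F & E
x - x % x & E
x - x % x & T
x - x % x & F
x - x % x & x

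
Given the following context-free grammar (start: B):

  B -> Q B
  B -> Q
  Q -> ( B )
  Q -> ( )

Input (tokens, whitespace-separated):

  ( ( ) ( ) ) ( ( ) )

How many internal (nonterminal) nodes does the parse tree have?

[B [Q ( [B [Q ( )] [B [Q ( )]]] )] [B [Q ( [B [Q ( )]] )]]]

10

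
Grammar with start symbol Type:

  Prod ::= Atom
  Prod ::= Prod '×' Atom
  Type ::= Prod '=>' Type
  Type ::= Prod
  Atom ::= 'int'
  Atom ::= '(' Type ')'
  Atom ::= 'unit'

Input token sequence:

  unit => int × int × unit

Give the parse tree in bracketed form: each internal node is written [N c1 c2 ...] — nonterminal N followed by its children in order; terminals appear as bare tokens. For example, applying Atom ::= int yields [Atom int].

[Type [Prod [Atom unit]] => [Type [Prod [Prod [Prod [Atom int]] × [Atom int]] × [Atom unit]]]]

Type
Prod => Type
Atom => Type
unit => Type
unit => Prod
unit => Prod × Atom
unit => Prod × Atom × Atom
unit => Atom × Atom × Atom
unit => int × Atom × Atom
unit => int × int × Atom
unit => int × int × unit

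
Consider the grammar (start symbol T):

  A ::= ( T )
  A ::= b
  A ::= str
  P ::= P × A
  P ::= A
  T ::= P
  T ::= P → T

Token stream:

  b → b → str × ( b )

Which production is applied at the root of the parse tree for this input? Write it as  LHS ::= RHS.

[T [P [A b]] → [T [P [A b]] → [T [P [P [A str]] × [A ( [T [P [A b]]] )]]]]]

T ::= P → T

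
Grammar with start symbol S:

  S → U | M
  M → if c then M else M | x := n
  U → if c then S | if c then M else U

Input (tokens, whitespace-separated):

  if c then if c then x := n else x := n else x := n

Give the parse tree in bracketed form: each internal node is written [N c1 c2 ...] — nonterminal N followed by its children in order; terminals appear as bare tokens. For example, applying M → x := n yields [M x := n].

S
M
if c then M else M
if c then if c then M else M else M
if c then if c then x := n else M else M
if c then if c then x := n else x := n else M
if c then if c then x := n else x := n else x := n

[S [M if c then [M if c then [M x := n] else [M x := n]] else [M x := n]]]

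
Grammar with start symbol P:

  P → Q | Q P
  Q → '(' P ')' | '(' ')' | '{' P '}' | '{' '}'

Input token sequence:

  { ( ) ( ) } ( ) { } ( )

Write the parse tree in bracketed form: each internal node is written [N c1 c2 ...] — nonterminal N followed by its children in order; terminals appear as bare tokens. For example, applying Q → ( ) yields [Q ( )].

P
Q P
{ P } P
{ Q P } P
{ ( ) P } P
{ ( ) Q } P
{ ( ) ( ) } P
{ ( ) ( ) } Q P
{ ( ) ( ) } ( ) P
{ ( ) ( ) } ( ) Q P
{ ( ) ( ) } ( ) { } P
{ ( ) ( ) } ( ) { } Q
{ ( ) ( ) } ( ) { } ( )

[P [Q { [P [Q ( )] [P [Q ( )]]] }] [P [Q ( )] [P [Q { }] [P [Q ( )]]]]]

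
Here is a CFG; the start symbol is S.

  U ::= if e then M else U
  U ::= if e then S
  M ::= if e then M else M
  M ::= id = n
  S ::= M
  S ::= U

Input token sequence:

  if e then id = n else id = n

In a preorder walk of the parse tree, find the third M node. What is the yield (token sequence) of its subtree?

[S [M if e then [M id = n] else [M id = n]]]

id = n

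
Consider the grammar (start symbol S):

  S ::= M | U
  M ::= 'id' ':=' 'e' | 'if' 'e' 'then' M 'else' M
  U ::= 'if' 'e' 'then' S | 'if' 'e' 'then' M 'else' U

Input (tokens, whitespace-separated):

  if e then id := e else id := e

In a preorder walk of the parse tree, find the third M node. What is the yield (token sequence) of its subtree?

id := e

[S [M if e then [M id := e] else [M id := e]]]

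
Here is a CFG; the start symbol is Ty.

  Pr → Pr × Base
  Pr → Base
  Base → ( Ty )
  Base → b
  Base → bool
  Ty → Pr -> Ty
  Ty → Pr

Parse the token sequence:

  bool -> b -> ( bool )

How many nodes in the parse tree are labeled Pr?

4

[Ty [Pr [Base bool]] -> [Ty [Pr [Base b]] -> [Ty [Pr [Base ( [Ty [Pr [Base bool]]] )]]]]]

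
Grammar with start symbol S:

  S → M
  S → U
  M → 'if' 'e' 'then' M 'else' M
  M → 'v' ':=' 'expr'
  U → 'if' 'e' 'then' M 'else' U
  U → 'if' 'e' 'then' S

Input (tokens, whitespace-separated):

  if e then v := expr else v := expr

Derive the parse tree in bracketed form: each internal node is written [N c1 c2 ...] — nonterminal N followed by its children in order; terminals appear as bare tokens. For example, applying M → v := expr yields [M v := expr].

[S [M if e then [M v := expr] else [M v := expr]]]

S
M
if e then M else M
if e then v := expr else M
if e then v := expr else v := expr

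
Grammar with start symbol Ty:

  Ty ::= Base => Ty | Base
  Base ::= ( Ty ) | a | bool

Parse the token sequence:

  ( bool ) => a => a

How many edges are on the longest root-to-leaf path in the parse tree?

4

[Ty [Base ( [Ty [Base bool]] )] => [Ty [Base a] => [Ty [Base a]]]]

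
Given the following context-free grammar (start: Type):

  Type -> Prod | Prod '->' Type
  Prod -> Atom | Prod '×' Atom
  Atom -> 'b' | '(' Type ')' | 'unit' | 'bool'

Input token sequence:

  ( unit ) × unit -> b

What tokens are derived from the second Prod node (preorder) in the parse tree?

[Type [Prod [Prod [Atom ( [Type [Prod [Atom unit]]] )]] × [Atom unit]] -> [Type [Prod [Atom b]]]]

( unit )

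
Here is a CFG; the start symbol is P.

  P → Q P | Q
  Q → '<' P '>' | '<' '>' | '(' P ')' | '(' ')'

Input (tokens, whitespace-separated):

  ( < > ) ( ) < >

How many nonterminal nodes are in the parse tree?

[P [Q ( [P [Q < >]] )] [P [Q ( )] [P [Q < >]]]]

8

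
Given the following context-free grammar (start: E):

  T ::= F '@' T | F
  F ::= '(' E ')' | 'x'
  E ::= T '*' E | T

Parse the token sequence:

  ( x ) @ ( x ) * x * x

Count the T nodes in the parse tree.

[E [T [F ( [E [T [F x]]] )] @ [T [F ( [E [T [F x]]] )]]] * [E [T [F x]] * [E [T [F x]]]]]

6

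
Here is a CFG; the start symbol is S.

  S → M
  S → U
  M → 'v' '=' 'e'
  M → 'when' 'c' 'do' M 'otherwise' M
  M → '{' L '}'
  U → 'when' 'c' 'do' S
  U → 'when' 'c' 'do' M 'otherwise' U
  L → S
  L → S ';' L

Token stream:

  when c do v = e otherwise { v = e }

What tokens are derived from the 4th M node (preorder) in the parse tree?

v = e

[S [M when c do [M v = e] otherwise [M { [L [S [M v = e]]] }]]]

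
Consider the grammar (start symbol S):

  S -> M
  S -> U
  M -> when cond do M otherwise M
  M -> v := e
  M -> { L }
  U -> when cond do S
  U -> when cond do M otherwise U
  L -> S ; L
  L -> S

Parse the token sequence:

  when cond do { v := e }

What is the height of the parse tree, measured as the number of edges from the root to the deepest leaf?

7

[S [U when cond do [S [M { [L [S [M v := e]]] }]]]]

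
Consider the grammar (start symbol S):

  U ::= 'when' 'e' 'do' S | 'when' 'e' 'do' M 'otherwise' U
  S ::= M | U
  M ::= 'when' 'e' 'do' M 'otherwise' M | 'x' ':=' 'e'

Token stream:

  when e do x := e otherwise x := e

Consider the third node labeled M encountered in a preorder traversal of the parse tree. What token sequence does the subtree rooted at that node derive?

x := e

[S [M when e do [M x := e] otherwise [M x := e]]]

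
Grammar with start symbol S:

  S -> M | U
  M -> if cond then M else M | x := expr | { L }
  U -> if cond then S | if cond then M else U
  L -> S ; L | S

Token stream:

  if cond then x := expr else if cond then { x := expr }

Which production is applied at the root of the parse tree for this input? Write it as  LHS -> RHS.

[S [U if cond then [M x := expr] else [U if cond then [S [M { [L [S [M x := expr]]] }]]]]]

S -> U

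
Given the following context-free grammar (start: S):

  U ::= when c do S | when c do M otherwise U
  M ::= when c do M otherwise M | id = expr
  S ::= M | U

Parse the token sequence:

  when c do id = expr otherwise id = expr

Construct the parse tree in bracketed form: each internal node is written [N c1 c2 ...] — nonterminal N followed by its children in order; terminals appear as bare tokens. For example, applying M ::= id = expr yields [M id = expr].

S
M
when c do M otherwise M
when c do id = expr otherwise M
when c do id = expr otherwise id = expr

[S [M when c do [M id = expr] otherwise [M id = expr]]]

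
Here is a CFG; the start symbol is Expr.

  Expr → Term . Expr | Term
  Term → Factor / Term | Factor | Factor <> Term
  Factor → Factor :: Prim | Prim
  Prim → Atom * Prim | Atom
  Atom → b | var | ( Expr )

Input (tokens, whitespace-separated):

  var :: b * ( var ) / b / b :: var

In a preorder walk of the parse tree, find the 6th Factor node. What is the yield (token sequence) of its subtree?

[Expr [Term [Factor [Factor [Prim [Atom var]]] :: [Prim [Atom b] * [Prim [Atom ( [Expr [Term [Factor [Prim [Atom var]]]]] )]]]] / [Term [Factor [Prim [Atom b]]] / [Term [Factor [Factor [Prim [Atom b]]] :: [Prim [Atom var]]]]]]]

b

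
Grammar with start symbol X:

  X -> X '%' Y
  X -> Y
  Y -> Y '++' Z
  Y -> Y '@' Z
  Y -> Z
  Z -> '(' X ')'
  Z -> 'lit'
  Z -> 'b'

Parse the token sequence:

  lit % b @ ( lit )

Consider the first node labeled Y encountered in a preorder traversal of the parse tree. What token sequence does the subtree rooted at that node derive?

[X [X [Y [Z lit]]] % [Y [Y [Z b]] @ [Z ( [X [Y [Z lit]]] )]]]

lit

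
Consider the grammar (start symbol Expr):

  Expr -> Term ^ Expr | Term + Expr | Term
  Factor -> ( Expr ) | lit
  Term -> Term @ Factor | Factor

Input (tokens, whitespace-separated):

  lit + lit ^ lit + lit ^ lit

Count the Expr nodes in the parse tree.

[Expr [Term [Factor lit]] + [Expr [Term [Factor lit]] ^ [Expr [Term [Factor lit]] + [Expr [Term [Factor lit]] ^ [Expr [Term [Factor lit]]]]]]]

5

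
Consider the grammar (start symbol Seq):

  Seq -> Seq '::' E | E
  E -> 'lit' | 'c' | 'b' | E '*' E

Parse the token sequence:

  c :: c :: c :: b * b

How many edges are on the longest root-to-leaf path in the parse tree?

[Seq [Seq [Seq [Seq [E c]] :: [E c]] :: [E c]] :: [E [E b] * [E b]]]

5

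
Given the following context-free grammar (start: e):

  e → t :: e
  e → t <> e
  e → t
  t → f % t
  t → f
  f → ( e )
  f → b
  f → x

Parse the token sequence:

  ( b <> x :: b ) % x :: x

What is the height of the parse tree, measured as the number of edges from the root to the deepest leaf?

[e [t [f ( [e [t [f b]] <> [e [t [f x]] :: [e [t [f b]]]]] )] % [t [f x]]] :: [e [t [f x]]]]

8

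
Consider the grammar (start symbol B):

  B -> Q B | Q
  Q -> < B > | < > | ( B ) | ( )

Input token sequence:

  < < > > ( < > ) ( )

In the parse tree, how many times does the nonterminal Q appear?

[B [Q < [B [Q < >]] >] [B [Q ( [B [Q < >]] )] [B [Q ( )]]]]

5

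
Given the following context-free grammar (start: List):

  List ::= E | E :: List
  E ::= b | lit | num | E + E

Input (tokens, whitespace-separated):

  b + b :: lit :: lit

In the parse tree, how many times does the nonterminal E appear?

5

[List [E [E b] + [E b]] :: [List [E lit] :: [List [E lit]]]]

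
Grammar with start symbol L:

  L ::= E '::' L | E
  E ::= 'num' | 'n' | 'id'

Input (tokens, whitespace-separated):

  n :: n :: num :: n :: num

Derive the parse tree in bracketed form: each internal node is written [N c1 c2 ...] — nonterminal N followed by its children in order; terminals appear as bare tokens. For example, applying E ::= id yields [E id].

L
E :: L
n :: L
n :: E :: L
n :: n :: L
n :: n :: E :: L
n :: n :: num :: L
n :: n :: num :: E :: L
n :: n :: num :: n :: L
n :: n :: num :: n :: E
n :: n :: num :: n :: num

[L [E n] :: [L [E n] :: [L [E num] :: [L [E n] :: [L [E num]]]]]]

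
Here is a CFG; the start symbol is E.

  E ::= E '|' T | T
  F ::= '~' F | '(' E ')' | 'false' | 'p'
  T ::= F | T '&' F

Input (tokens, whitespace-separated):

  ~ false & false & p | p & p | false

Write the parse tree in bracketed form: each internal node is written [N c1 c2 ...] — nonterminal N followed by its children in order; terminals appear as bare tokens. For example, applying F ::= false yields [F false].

E
E | T
E | T | T
T | T | T
T & F | T | T
T & F & F | T | T
F & F & F | T | T
~ F & F & F | T | T
~ false & F & F | T | T
~ false & false & F | T | T
~ false & false & p | T | T
~ false & false & p | T & F | T
~ false & false & p | F & F | T
~ false & false & p | p & F | T
~ false & false & p | p & p | T
~ false & false & p | p & p | F
~ false & false & p | p & p | false

[E [E [E [T [T [T [F ~ [F false]]] & [F false]] & [F p]]] | [T [T [F p]] & [F p]]] | [T [F false]]]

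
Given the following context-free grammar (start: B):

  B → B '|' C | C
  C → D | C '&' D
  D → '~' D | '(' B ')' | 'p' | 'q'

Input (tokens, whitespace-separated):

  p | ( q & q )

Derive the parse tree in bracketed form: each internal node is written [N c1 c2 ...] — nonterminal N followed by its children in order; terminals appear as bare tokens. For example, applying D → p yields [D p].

B
B | C
C | C
D | C
p | C
p | D
p | ( B )
p | ( C )
p | ( C & D )
p | ( D & D )
p | ( q & D )
p | ( q & q )

[B [B [C [D p]]] | [C [D ( [B [C [C [D q]] & [D q]]] )]]]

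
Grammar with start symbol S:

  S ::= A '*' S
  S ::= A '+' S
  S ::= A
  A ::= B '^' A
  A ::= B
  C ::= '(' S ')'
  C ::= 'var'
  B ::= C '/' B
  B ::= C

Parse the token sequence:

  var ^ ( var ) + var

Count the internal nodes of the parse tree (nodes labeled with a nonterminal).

[S [A [B [C var]] ^ [A [B [C ( [S [A [B [C var]]]] )]]]] + [S [A [B [C var]]]]]

15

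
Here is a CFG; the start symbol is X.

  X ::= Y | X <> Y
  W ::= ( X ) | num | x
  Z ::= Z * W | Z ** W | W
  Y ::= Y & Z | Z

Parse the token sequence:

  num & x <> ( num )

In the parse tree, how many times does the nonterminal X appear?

3

[X [X [Y [Y [Z [W num]]] & [Z [W x]]]] <> [Y [Z [W ( [X [Y [Z [W num]]]] )]]]]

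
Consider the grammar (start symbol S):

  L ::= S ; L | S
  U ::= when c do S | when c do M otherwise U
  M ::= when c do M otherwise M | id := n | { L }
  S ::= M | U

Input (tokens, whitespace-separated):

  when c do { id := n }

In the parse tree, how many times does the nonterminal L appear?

1

[S [U when c do [S [M { [L [S [M id := n]]] }]]]]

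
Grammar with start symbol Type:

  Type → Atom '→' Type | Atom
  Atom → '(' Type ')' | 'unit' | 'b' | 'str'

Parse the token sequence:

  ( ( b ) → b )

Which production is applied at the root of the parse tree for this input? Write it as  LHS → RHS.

[Type [Atom ( [Type [Atom ( [Type [Atom b]] )] → [Type [Atom b]]] )]]

Type → Atom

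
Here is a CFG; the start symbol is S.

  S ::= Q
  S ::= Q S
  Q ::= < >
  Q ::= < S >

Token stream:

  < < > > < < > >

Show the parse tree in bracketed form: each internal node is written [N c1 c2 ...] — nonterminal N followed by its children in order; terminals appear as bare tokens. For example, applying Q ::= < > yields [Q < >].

S
Q S
< S > S
< Q > S
< < > > S
< < > > Q
< < > > < S >
< < > > < Q >
< < > > < < > >

[S [Q < [S [Q < >]] >] [S [Q < [S [Q < >]] >]]]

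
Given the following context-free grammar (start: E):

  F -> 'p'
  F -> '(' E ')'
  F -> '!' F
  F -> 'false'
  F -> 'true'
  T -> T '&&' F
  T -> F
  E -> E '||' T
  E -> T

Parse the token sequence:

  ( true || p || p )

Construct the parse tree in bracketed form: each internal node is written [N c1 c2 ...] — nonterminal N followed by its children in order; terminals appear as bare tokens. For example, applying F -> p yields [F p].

[E [T [F ( [E [E [E [T [F true]]] || [T [F p]]] || [T [F p]]] )]]]

E
T
F
( E )
( E || T )
( E || T || T )
( T || T || T )
( F || T || T )
( true || T || T )
( true || F || T )
( true || p || T )
( true || p || F )
( true || p || p )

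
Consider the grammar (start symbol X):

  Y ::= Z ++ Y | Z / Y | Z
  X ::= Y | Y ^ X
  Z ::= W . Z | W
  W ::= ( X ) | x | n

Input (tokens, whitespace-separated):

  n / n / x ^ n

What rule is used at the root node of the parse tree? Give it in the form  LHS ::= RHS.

[X [Y [Z [W n]] / [Y [Z [W n]] / [Y [Z [W x]]]]] ^ [X [Y [Z [W n]]]]]

X ::= Y ^ X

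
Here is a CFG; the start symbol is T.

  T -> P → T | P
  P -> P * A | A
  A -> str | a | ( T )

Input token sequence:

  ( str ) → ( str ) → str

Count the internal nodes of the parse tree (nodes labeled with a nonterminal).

[T [P [A ( [T [P [A str]]] )]] → [T [P [A ( [T [P [A str]]] )]] → [T [P [A str]]]]]

15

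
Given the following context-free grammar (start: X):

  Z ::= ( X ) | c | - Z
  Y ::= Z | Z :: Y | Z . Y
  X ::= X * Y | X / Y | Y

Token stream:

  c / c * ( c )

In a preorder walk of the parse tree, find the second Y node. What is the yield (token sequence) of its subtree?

[X [X [X [Y [Z c]]] / [Y [Z c]]] * [Y [Z ( [X [Y [Z c]]] )]]]

c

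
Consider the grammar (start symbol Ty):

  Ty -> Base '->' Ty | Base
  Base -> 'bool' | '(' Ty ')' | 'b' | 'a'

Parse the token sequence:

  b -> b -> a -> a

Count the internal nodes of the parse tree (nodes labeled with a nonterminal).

8

[Ty [Base b] -> [Ty [Base b] -> [Ty [Base a] -> [Ty [Base a]]]]]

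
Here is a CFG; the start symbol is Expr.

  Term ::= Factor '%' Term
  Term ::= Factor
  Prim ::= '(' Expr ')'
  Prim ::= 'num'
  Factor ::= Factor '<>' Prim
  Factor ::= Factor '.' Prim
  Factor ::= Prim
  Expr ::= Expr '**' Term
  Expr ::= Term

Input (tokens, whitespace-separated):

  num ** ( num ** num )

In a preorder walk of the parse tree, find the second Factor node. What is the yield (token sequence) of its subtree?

( num ** num )

[Expr [Expr [Term [Factor [Prim num]]]] ** [Term [Factor [Prim ( [Expr [Expr [Term [Factor [Prim num]]]] ** [Term [Factor [Prim num]]]] )]]]]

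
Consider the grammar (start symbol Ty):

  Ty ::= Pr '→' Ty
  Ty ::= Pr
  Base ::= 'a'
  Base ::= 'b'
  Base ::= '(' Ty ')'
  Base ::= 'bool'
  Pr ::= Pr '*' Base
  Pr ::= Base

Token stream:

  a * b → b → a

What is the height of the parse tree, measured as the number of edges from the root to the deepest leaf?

[Ty [Pr [Pr [Base a]] * [Base b]] → [Ty [Pr [Base b]] → [Ty [Pr [Base a]]]]]

5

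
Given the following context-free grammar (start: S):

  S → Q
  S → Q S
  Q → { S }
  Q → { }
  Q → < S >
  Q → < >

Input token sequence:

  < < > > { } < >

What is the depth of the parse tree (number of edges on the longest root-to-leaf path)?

4

[S [Q < [S [Q < >]] >] [S [Q { }] [S [Q < >]]]]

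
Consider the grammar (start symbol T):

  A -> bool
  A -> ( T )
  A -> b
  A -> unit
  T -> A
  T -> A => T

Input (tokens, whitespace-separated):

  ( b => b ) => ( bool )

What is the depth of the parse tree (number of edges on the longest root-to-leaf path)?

5

[T [A ( [T [A b] => [T [A b]]] )] => [T [A ( [T [A bool]] )]]]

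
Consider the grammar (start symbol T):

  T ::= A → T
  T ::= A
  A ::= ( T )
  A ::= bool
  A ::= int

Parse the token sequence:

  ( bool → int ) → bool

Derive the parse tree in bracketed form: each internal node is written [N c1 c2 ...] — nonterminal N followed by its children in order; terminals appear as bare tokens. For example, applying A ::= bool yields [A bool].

T
A → T
( T ) → T
( A → T ) → T
( bool → T ) → T
( bool → A ) → T
( bool → int ) → T
( bool → int ) → A
( bool → int ) → bool

[T [A ( [T [A bool] → [T [A int]]] )] → [T [A bool]]]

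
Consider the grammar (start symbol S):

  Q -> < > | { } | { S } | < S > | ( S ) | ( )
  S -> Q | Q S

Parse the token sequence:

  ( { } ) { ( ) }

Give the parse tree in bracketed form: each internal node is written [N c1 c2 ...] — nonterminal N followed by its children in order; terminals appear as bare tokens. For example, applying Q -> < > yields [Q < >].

S
Q S
( S ) S
( Q ) S
( { } ) S
( { } ) Q
( { } ) { S }
( { } ) { Q }
( { } ) { ( ) }

[S [Q ( [S [Q { }]] )] [S [Q { [S [Q ( )]] }]]]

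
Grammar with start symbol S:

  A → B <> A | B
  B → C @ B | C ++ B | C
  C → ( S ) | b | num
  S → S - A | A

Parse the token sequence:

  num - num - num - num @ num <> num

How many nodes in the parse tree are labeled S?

4

[S [S [S [S [A [B [C num]]]] - [A [B [C num]]]] - [A [B [C num]]]] - [A [B [C num] @ [B [C num]]] <> [A [B [C num]]]]]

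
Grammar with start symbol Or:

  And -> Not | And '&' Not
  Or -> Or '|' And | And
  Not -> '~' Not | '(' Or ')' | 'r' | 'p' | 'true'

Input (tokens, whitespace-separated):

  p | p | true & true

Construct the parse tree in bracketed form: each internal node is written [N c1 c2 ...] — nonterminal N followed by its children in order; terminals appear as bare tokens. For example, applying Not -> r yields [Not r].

Or
Or | And
Or | And | And
And | And | And
Not | And | And
p | And | And
p | Not | And
p | p | And
p | p | And & Not
p | p | Not & Not
p | p | true & Not
p | p | true & true

[Or [Or [Or [And [Not p]]] | [And [Not p]]] | [And [And [Not true]] & [Not true]]]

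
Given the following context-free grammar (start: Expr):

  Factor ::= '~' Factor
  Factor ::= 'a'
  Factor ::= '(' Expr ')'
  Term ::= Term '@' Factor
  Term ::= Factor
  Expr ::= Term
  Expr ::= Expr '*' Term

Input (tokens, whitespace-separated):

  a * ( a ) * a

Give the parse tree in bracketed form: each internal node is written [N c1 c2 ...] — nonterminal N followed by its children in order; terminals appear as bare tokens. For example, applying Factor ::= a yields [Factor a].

Expr
Expr * Term
Expr * Term * Term
Term * Term * Term
Factor * Term * Term
a * Term * Term
a * Factor * Term
a * ( Expr ) * Term
a * ( Term ) * Term
a * ( Factor ) * Term
a * ( a ) * Term
a * ( a ) * Factor
a * ( a ) * a

[Expr [Expr [Expr [Term [Factor a]]] * [Term [Factor ( [Expr [Term [Factor a]]] )]]] * [Term [Factor a]]]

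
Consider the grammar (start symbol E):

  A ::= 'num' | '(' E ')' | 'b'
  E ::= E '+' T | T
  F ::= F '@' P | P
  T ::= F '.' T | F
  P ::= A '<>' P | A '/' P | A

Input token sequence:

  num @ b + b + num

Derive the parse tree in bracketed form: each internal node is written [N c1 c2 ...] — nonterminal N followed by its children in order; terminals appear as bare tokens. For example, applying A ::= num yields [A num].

E
E + T
E + T + T
T + T + T
F + T + T
F @ P + T + T
P @ P + T + T
A @ P + T + T
num @ P + T + T
num @ A + T + T
num @ b + T + T
num @ b + F + T
num @ b + P + T
num @ b + A + T
num @ b + b + T
num @ b + b + F
num @ b + b + P
num @ b + b + A
num @ b + b + num

[E [E [E [T [F [F [P [A num]]] @ [P [A b]]]]] + [T [F [P [A b]]]]] + [T [F [P [A num]]]]]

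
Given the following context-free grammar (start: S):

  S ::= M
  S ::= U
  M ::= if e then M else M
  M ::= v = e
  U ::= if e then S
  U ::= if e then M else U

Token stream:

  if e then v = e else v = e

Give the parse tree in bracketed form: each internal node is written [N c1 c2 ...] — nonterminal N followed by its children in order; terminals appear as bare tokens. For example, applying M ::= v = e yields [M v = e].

[S [M if e then [M v = e] else [M v = e]]]

S
M
if e then M else M
if e then v = e else M
if e then v = e else v = e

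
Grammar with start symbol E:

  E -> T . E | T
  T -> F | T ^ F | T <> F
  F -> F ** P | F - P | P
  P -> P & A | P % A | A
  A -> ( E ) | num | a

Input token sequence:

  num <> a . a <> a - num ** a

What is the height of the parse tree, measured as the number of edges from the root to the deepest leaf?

[E [T [T [F [P [A num]]]] <> [F [P [A a]]]] . [E [T [T [F [P [A a]]]] <> [F [F [F [P [A a]]] - [P [A num]]] ** [P [A a]]]]]]

8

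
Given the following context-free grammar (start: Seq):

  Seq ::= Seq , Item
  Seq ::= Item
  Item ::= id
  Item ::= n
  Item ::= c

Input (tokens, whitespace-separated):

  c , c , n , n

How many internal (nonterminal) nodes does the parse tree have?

[Seq [Seq [Seq [Seq [Item c]] , [Item c]] , [Item n]] , [Item n]]

8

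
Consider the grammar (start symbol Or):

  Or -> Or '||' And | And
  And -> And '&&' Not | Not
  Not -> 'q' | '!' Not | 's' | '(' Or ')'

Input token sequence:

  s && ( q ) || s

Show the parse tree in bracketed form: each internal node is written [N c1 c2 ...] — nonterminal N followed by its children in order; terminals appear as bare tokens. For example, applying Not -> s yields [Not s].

Or
Or || And
And || And
And && Not || And
Not && Not || And
s && Not || And
s && ( Or ) || And
s && ( And ) || And
s && ( Not ) || And
s && ( q ) || And
s && ( q ) || Not
s && ( q ) || s

[Or [Or [And [And [Not s]] && [Not ( [Or [And [Not q]]] )]]] || [And [Not s]]]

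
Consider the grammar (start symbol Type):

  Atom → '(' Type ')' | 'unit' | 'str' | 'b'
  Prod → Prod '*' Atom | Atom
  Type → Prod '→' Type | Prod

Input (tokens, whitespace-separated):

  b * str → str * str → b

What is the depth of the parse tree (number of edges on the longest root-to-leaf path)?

[Type [Prod [Prod [Atom b]] * [Atom str]] → [Type [Prod [Prod [Atom str]] * [Atom str]] → [Type [Prod [Atom b]]]]]

5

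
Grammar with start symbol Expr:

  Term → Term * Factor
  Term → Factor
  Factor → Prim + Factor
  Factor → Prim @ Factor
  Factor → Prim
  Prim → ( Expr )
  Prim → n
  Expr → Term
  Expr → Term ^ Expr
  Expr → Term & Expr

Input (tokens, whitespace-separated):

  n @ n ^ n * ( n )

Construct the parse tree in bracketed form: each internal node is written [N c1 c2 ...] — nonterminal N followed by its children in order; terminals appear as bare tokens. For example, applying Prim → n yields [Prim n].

Expr
Term ^ Expr
Factor ^ Expr
Prim @ Factor ^ Expr
n @ Factor ^ Expr
n @ Prim ^ Expr
n @ n ^ Expr
n @ n ^ Term
n @ n ^ Term * Factor
n @ n ^ Factor * Factor
n @ n ^ Prim * Factor
n @ n ^ n * Factor
n @ n ^ n * Prim
n @ n ^ n * ( Expr )
n @ n ^ n * ( Term )
n @ n ^ n * ( Factor )
n @ n ^ n * ( Prim )
n @ n ^ n * ( n )

[Expr [Term [Factor [Prim n] @ [Factor [Prim n]]]] ^ [Expr [Term [Term [Factor [Prim n]]] * [Factor [Prim ( [Expr [Term [Factor [Prim n]]]] )]]]]]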